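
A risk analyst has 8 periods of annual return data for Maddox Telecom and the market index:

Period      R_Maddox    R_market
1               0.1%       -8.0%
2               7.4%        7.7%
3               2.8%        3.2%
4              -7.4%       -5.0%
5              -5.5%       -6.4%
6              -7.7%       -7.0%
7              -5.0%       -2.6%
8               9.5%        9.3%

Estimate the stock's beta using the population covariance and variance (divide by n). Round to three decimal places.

0.862

Mean R_i = (0.1 + 7.4 + 2.8 − 7.4 − 5.5 − 7.7 − 5.0 + 9.5) / 8 = -0.7250%
Mean R_m = (-8.0 + 7.7 + 3.2 − 5.0 − 6.4 − 7.0 − 2.6 + 9.3) / 8 = -1.1000%
Σ(R_i − R̄_i)(R_m − R̄_m) = 286.2100  ⇒  Cov = 286.2100 / 8 = 35.7763
Σ(R_m − R̄_m)² = 332.0600  ⇒  Var(R_m) = 332.0600 / 8 = 41.5075
β = Cov / Var(R_m) = 35.7763 / 41.5075 = 0.8619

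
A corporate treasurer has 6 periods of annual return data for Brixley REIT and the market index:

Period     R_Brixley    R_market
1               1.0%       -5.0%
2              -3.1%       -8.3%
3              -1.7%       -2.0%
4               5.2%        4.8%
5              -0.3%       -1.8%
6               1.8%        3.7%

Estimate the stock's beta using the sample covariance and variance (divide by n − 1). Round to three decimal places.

0.482

Mean R_i = (1.0 − 3.1 − 1.7 + 5.2 − 0.3 + 1.8) / 6 = 0.4833%
Mean R_m = (-5.0 − 8.3 − 2.0 + 4.8 − 1.8 + 3.7) / 6 = -1.4333%
Σ(R_i − R̄_i)(R_m − R̄_m) = 60.4467  ⇒  Cov = 60.4467 / 5 = 12.0893
Σ(R_m − R̄_m)² = 125.5333  ⇒  Var(R_m) = 125.5333 / 5 = 25.1067
β = Cov / Var(R_m) = 12.0893 / 25.1067 = 0.4815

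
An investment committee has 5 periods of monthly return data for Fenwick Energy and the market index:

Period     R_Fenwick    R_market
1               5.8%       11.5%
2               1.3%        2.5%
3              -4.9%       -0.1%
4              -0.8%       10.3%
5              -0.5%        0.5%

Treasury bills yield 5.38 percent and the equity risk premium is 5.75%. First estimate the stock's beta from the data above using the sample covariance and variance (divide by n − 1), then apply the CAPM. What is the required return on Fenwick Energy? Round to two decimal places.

8.07%

Mean R_i = (5.8 + 1.3 − 4.9 − 0.8 − 0.5) / 5 = 0.1800%
Mean R_m = (11.5 + 2.5 − 0.1 + 10.3 + 0.5) / 5 = 4.9400%
Σ(R_i − R̄_i)(R_m − R̄_m) = 57.5040  ⇒  Cov = 57.5040 / 4 = 14.3760
Σ(R_m − R̄_m)² = 122.8320  ⇒  Var(R_m) = 122.8320 / 4 = 30.7080
β = Cov / Var(R_m) = 14.3760 / 30.7080 = 0.4682
E(R) = R_f + β × MRP = 5.38% + 0.4682 × 5.75% = 8.07%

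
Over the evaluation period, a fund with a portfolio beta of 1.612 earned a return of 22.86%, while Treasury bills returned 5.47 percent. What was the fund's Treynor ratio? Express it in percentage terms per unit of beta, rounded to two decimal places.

Treynor = (R_P − R_f) / β_P = (22.86% − 5.47%) / 1.6120 = 17.39% / 1.6120 = 10.79%

10.79%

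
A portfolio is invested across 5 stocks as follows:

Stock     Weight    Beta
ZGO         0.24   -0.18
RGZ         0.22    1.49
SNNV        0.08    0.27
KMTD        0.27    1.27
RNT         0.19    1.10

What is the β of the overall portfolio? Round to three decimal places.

0.858

β_P = Σ w_i β_i = 0.24×-0.18 + 0.22×1.49 + 0.08×0.27 + 0.27×1.27 + 0.19×1.10 = 0.8581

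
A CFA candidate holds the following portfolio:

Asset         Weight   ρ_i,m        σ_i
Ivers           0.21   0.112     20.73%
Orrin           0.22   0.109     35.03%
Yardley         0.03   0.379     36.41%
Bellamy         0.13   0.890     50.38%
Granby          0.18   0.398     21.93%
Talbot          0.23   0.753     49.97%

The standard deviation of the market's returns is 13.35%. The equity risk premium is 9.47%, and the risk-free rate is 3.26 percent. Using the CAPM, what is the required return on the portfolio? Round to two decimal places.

15.88%

β_Ivers = 0.112 × 20.73% / 13.35% = 0.1739
β_Orrin = 0.109 × 35.03% / 13.35% = 0.2860
β_Yardley = 0.379 × 36.41% / 13.35% = 1.0337
β_Bellamy = 0.890 × 50.38% / 13.35% = 3.3587
β_Granby = 0.398 × 21.93% / 13.35% = 0.6538
β_Talbot = 0.753 × 49.97% / 13.35% = 2.8185
β_P = Σ w_i β_i = 0.21×0.1739 + 0.22×0.2860 + 0.03×1.0337 + 0.13×3.3587 + 0.18×0.6538 + 0.23×2.8185 = 1.3330
E(R_P) = R_f + β_P × MRP = 3.26% + 1.3330 × 9.47% = 15.88%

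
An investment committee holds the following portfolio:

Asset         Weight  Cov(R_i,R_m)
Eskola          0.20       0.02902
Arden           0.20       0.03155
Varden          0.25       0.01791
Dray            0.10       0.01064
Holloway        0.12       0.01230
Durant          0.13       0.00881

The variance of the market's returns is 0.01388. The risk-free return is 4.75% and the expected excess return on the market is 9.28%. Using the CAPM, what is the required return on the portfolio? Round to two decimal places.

β_Eskola = 0.02902 / 0.01388 = 2.0908
β_Arden = 0.03155 / 0.01388 = 2.2731
β_Varden = 0.01791 / 0.01388 = 1.2903
β_Dray = 0.01064 / 0.01388 = 0.7666
β_Holloway = 0.01230 / 0.01388 = 0.8862
β_Durant = 0.00881 / 0.01388 = 0.6347
β_P = Σ w_i β_i = 0.20×2.0908 + 0.20×2.2731 + 0.25×1.2903 + 0.10×0.7666 + 0.12×0.8862 + 0.13×0.6347 = 1.4609
E(R_P) = R_f + β_P × MRP = 4.75% + 1.4609 × 9.28% = 18.31%

18.31%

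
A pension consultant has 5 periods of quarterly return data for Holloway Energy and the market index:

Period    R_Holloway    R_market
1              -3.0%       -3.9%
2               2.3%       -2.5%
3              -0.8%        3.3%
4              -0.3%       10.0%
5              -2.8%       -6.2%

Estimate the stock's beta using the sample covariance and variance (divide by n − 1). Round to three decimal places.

0.107

Mean R_i = (-3.0 + 2.3 − 0.8 − 0.3 − 2.8) / 5 = -0.9200%
Mean R_m = (-3.9 − 2.5 + 3.3 + 10.0 − 6.2) / 5 = 0.1400%
Σ(R_i − R̄_i)(R_m − R̄_m) = 18.3140  ⇒  Cov = 18.3140 / 4 = 4.5785
Σ(R_m − R̄_m)² = 170.6920  ⇒  Var(R_m) = 170.6920 / 4 = 42.6730
β = Cov / Var(R_m) = 4.5785 / 42.6730 = 0.1073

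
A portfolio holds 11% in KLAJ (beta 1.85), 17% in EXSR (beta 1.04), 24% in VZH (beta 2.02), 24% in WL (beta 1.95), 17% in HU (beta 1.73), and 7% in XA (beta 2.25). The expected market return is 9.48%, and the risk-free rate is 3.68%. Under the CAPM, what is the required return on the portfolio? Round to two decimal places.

14.03%

β_P = Σ w_i β_i = 0.11×1.85 + 0.17×1.04 + 0.24×2.02 + 0.24×1.95 + 0.17×1.73 + 0.07×2.25 = 1.7847
MRP = 9.48% − 3.68% = 5.80%
E(R_P) = R_f + β_P × MRP = 3.68% + 1.7847 × 5.80% = 14.03%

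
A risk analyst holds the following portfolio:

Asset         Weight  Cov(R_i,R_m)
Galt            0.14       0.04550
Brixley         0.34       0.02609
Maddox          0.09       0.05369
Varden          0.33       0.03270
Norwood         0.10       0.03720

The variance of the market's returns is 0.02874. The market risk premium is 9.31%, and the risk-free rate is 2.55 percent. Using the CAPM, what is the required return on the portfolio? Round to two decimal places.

β_Galt = 0.04550 / 0.02874 = 1.5832
β_Brixley = 0.02609 / 0.02874 = 0.9078
β_Maddox = 0.05369 / 0.02874 = 1.8681
β_Varden = 0.03270 / 0.02874 = 1.1378
β_Norwood = 0.03720 / 0.02874 = 1.2944
β_P = Σ w_i β_i = 0.14×1.5832 + 0.34×0.9078 + 0.09×1.8681 + 0.33×1.1378 + 0.10×1.2944 = 1.2033
E(R_P) = R_f + β_P × MRP = 2.55% + 1.2033 × 9.31% = 13.75%

13.75%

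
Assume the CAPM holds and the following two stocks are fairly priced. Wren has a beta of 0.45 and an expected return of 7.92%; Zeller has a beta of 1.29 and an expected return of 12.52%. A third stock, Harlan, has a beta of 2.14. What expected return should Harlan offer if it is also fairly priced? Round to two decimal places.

MRP (SML slope) = (12.52% − 7.92%) / (1.29 − 0.45) = 4.60% / 0.84 = 5.4762%
R_f (intercept) = 7.92% − 0.45 × 5.4762% = 5.4557%
E(R_Harlan) = R_f + β × MRP = 5.4557% + 2.14 × 5.4762% = 17.17%

17.17%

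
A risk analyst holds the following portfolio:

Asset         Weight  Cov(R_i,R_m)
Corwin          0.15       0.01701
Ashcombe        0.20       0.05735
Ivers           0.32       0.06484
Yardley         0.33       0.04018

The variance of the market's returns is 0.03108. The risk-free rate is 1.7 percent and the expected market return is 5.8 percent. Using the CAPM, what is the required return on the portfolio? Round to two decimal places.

8.04%

β_Corwin = 0.01701 / 0.03108 = 0.5473
β_Ashcombe = 0.05735 / 0.03108 = 1.8452
β_Ivers = 0.06484 / 0.03108 = 2.0862
β_Yardley = 0.04018 / 0.03108 = 1.2928
β_P = Σ w_i β_i = 0.15×0.5473 + 0.20×1.8452 + 0.32×2.0862 + 0.33×1.2928 = 1.5453
MRP = 5.8% − 1.7% = 4.10%
E(R_P) = R_f + β_P × MRP = 1.7% + 1.5453 × 4.1% = 8.04%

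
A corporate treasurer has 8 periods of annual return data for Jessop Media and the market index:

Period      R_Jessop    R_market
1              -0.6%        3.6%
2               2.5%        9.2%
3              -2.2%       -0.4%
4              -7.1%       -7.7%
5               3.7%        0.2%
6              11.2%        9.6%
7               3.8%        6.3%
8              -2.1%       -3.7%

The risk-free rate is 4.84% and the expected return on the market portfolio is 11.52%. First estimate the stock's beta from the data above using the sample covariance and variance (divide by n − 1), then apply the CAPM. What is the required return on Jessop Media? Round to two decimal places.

9.78%

Mean R_i = (-0.6 + 2.5 − 2.2 − 7.1 + 3.7 + 11.2 + 3.8 − 2.1) / 8 = 1.1500%
Mean R_m = (3.6 + 9.2 − 0.4 − 7.7 + 0.2 + 9.6 + 6.3 − 3.7) / 8 = 2.1375%
Σ(R_i − R̄_i)(R_m − R̄_m) = 196.6950  ⇒  Cov = 196.6950 / 7 = 28.0993
Σ(R_m − R̄_m)² = 266.0788  ⇒  Var(R_m) = 266.0788 / 7 = 38.0113
β = Cov / Var(R_m) = 28.0993 / 38.0113 = 0.7392
MRP = 11.52% − 4.84% = 6.68%
E(R) = R_f + β × MRP = 4.84% + 0.7392 × 6.68% = 9.78%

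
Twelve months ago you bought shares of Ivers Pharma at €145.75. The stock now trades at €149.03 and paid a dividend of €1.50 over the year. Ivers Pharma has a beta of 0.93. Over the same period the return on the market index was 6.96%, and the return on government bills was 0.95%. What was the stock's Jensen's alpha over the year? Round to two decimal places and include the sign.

-3.26%

Realised HPR = (P1 + D1 − P0) / P0 = (149.03 + 1.50 − 145.75) / 145.75 = 4.78 / 145.75 = 3.2796%
MRP = 6.96% − 0.95% = 6.01%
CAPM required = R_f + β·MRP = 0.95% + 0.93 × 6.01% = 6.5393%
α = realised − required = 3.2796% − 6.5393% = -3.26%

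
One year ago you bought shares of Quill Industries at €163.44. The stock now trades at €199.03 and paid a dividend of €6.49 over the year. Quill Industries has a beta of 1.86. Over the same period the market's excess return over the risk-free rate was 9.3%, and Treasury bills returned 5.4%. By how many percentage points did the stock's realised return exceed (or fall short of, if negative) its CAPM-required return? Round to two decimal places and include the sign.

+3.05%

Realised HPR = (P1 + D1 − P0) / P0 = (199.03 + 6.49 − 163.44) / 163.44 = 42.08 / 163.44 = 25.7465%
CAPM required = R_f + β·MRP = 5.4% + 1.86 × 9.3% = 22.6980%
α = realised − required = 25.7465% − 22.6980% = +3.05%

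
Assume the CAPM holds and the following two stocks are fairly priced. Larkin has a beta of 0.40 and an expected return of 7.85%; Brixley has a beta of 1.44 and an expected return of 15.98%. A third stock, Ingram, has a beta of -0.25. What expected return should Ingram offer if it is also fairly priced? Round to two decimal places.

2.77%

MRP (SML slope) = (15.98% − 7.85%) / (1.44 − 0.40) = 8.13% / 1.04 = 7.8173%
R_f (intercept) = 7.85% − 0.40 × 7.8173% = 4.7231%
E(R_Ingram) = R_f + β × MRP = 4.7231% + -0.25 × 7.8173% = 2.77%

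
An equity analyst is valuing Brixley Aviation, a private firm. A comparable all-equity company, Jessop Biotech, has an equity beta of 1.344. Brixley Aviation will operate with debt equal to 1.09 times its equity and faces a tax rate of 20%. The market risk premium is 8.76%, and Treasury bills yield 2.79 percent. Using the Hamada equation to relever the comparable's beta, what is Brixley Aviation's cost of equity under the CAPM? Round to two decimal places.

β_L = β_U × [1 + (1 − t)(D/E)] = 1.344 × [1 + (1 − 0.20) × 1.09]
    = 1.344 × [1 + 0.80 × 1.09] = 1.344 × 1.8720 = 2.5160
E(R) = R_f + β_L × MRP = 2.79% + 2.5160 × 8.76% = 24.83%

24.83%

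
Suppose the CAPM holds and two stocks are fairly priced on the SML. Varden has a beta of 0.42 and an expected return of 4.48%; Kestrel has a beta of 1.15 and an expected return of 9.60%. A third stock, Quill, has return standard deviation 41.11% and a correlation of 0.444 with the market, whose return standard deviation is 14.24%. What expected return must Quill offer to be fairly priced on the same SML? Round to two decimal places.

MRP = (9.60% − 4.48%) / (1.15 − 0.42) = 7.0137%
R_f = 4.48% − 0.42 × 7.0137% = 1.5342%
β_Quill = ρ·σ_i/σ_m = 0.444 × 41.11 / 14.24 = 1.2818
E(R_Quill) = R_f + β × MRP = 1.5342% + 1.2818 × 7.0137% = 10.52%

10.52%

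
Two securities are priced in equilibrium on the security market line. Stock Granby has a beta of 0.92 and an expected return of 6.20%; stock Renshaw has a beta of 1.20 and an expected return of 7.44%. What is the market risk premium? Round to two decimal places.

Both satisfy E(R) = R_f + β·MRP, so the slope of the SML is
MRP = (7.44% − 6.20%) / (1.20 − 0.92) = 1.24% / 0.28 = 4.4286%

4.43%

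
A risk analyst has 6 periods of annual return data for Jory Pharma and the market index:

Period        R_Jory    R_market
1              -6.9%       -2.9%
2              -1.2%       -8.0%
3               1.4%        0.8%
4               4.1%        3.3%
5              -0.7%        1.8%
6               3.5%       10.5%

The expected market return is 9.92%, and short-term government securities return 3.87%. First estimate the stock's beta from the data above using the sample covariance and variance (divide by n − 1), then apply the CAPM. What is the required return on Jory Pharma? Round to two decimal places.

Mean R_i = (-6.9 − 1.2 + 1.4 + 4.1 − 0.7 + 3.5) / 6 = 0.0333%
Mean R_m = (-2.9 − 8.0 + 0.8 + 3.3 + 1.8 + 10.5) / 6 = 0.9167%
Σ(R_i − R̄_i)(R_m − R̄_m) = 79.5667  ⇒  Cov = 79.5667 / 5 = 15.9133
Σ(R_m − R̄_m)² = 192.3883  ⇒  Var(R_m) = 192.3883 / 5 = 38.4777
β = Cov / Var(R_m) = 15.9133 / 38.4777 = 0.4136
MRP = 9.92% − 3.87% = 6.05%
E(R) = R_f + β × MRP = 3.87% + 0.4136 × 6.05% = 6.37%

6.37%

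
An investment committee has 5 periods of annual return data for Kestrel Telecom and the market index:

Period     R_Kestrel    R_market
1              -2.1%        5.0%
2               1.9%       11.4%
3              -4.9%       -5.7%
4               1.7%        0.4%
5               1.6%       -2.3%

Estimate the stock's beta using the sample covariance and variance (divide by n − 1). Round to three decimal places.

Mean R_i = (-2.1 + 1.9 − 4.9 + 1.7 + 1.6) / 5 = -0.3600%
Mean R_m = (5.0 + 11.4 − 5.7 + 0.4 − 2.3) / 5 = 1.7600%
Σ(R_i − R̄_i)(R_m − R̄_m) = 39.2580  ⇒  Cov = 39.2580 / 4 = 9.8145
Σ(R_m − R̄_m)² = 177.4120  ⇒  Var(R_m) = 177.4120 / 4 = 44.3530
β = Cov / Var(R_m) = 9.8145 / 44.3530 = 0.2213

0.221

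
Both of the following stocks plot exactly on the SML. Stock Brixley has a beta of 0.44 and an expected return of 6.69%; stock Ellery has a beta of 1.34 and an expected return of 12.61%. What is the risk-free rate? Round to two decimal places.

Both satisfy E(R) = R_f + β·MRP, so the slope of the SML is
MRP = (12.61% − 6.69%) / (1.34 − 0.44) = 5.92% / 0.90 = 6.5778%
R_f = E(R_Brixley) − β_Brixley·MRP = 6.69% − 0.44 × 6.5778% = 3.7958%

3.80%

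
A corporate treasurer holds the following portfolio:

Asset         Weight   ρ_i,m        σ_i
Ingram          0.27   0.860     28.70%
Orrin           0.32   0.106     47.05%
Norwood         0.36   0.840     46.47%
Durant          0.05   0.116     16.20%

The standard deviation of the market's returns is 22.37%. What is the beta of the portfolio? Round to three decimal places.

β_Ingram = 0.860 × 28.70% / 22.37% = 1.1034
β_Orrin = 0.106 × 47.05% / 22.37% = 0.2229
β_Norwood = 0.840 × 46.47% / 22.37% = 1.7450
β_Durant = 0.116 × 16.20% / 22.37% = 0.0840
β_P = Σ w_i β_i = 0.27×1.1034 + 0.32×0.2229 + 0.36×1.7450 + 0.05×0.0840 = 1.0016

1.002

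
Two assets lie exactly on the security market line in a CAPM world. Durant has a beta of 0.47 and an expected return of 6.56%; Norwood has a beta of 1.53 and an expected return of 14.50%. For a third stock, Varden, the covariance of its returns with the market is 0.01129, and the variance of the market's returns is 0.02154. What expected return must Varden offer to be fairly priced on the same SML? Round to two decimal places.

MRP = (14.50% − 6.56%) / (1.53 − 0.47) = 7.4906%
R_f = 6.56% − 0.47 × 7.4906% = 3.0394%
β_Varden = Cov / Var(R_m) = 0.01129 / 0.02154 = 0.5241
E(R_Varden) = R_f + β × MRP = 3.0394% + 0.5241 × 7.4906% = 6.97%

6.97%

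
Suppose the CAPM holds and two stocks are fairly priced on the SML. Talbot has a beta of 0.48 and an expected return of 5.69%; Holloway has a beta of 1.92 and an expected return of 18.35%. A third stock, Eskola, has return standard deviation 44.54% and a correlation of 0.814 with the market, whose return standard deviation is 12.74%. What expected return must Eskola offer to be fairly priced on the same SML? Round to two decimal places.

MRP = (18.35% − 5.69%) / (1.92 − 0.48) = 8.7917%
R_f = 5.69% − 0.48 × 8.7917% = 1.4700%
β_Eskola = ρ·σ_i/σ_m = 0.814 × 44.54 / 12.74 = 2.8458
E(R_Eskola) = R_f + β × MRP = 1.4700% + 2.8458 × 8.7917% = 26.49%

26.49%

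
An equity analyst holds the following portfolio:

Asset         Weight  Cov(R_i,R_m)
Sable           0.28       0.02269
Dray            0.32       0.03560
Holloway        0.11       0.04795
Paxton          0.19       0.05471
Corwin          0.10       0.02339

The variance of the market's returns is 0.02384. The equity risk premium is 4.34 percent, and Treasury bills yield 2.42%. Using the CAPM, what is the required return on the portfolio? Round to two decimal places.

8.93%

β_Sable = 0.02269 / 0.02384 = 0.9518
β_Dray = 0.03560 / 0.02384 = 1.4933
β_Holloway = 0.04795 / 0.02384 = 2.0113
β_Paxton = 0.05471 / 0.02384 = 2.2949
β_Corwin = 0.02339 / 0.02384 = 0.9811
β_P = Σ w_i β_i = 0.28×0.9518 + 0.32×1.4933 + 0.11×2.0113 + 0.19×2.2949 + 0.10×0.9811 = 1.4997
E(R_P) = R_f + β_P × MRP = 2.42% + 1.4997 × 4.34% = 8.93%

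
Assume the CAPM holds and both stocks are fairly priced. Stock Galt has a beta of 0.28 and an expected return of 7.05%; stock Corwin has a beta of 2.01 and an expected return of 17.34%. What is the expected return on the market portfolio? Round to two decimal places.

Both satisfy E(R) = R_f + β·MRP, so the slope of the SML is
MRP = (17.34% − 7.05%) / (2.01 − 0.28) = 10.29% / 1.73 = 5.9480%
R_f = E(R_Galt) − β_Galt·MRP = 7.05% − 0.28 × 5.9480% = 5.3846%
E(R_m) = R_f + MRP = 5.3846% + 5.9480% = 11.33%

11.33%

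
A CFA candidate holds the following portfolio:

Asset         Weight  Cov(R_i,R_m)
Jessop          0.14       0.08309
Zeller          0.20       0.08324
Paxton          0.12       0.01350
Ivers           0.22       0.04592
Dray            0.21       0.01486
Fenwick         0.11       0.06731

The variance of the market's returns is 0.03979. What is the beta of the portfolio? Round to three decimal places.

β_Jessop = 0.08309 / 0.03979 = 2.0882
β_Zeller = 0.08324 / 0.03979 = 2.0920
β_Paxton = 0.01350 / 0.03979 = 0.3393
β_Ivers = 0.04592 / 0.03979 = 1.1541
β_Dray = 0.01486 / 0.03979 = 0.3735
β_Fenwick = 0.06731 / 0.03979 = 1.6916
β_P = Σ w_i β_i = 0.14×2.0882 + 0.20×2.0920 + 0.12×0.3393 + 0.22×1.1541 + 0.21×0.3735 + 0.11×1.6916 = 1.2699

1.270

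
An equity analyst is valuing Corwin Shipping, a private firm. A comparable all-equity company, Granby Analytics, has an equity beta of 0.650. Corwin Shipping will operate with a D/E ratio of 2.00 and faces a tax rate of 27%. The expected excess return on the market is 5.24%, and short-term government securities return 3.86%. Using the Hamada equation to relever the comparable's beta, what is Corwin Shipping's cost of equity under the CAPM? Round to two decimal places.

β_L = β_U × [1 + (1 − t)(D/E)] = 0.650 × [1 + (1 − 0.27) × 2.00]
    = 0.650 × [1 + 0.73 × 2.00] = 0.650 × 2.4600 = 1.5990
E(R) = R_f + β_L × MRP = 3.86% + 1.5990 × 5.24% = 12.24%

12.24%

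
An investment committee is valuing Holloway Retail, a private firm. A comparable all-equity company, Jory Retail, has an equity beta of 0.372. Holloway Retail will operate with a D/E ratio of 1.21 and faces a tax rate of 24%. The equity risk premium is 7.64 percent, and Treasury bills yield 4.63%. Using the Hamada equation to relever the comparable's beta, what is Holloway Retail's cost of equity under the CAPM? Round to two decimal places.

β_L = β_U × [1 + (1 − t)(D/E)] = 0.372 × [1 + (1 − 0.24) × 1.21]
    = 0.372 × [1 + 0.76 × 1.21] = 0.372 × 1.9196 = 0.7141
E(R) = R_f + β_L × MRP = 4.63% + 0.7141 × 7.64% = 10.09%

10.09%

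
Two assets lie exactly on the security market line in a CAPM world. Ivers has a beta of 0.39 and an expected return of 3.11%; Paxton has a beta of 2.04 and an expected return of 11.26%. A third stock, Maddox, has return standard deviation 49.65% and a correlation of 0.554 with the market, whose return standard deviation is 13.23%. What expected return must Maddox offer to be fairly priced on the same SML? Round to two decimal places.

11.45%

MRP = (11.26% − 3.11%) / (2.04 − 0.39) = 4.9394%
R_f = 3.11% − 0.39 × 4.9394% = 1.1836%
β_Maddox = ρ·σ_i/σ_m = 0.554 × 49.65 / 13.23 = 2.0791
E(R_Maddox) = R_f + β × MRP = 1.1836% + 2.0791 × 4.9394% = 11.45%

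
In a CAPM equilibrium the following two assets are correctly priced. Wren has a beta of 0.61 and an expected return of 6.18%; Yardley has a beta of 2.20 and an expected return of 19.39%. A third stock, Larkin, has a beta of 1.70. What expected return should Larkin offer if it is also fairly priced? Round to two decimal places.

MRP (SML slope) = (19.39% − 6.18%) / (2.20 − 0.61) = 13.21% / 1.59 = 8.3082%
R_f (intercept) = 6.18% − 0.61 × 8.3082% = 1.1120%
E(R_Larkin) = R_f + β × MRP = 1.1120% + 1.70 × 8.3082% = 15.24%

15.24%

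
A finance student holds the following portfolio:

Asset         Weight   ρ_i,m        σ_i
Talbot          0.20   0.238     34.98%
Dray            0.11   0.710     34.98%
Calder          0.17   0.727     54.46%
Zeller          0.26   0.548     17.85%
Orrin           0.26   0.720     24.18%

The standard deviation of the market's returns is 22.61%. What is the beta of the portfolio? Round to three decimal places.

0.805

β_Talbot = 0.238 × 34.98% / 22.61% = 0.3682
β_Dray = 0.710 × 34.98% / 22.61% = 1.0984
β_Calder = 0.727 × 54.46% / 22.61% = 1.7511
β_Zeller = 0.548 × 17.85% / 22.61% = 0.4326
β_Orrin = 0.720 × 24.18% / 22.61% = 0.7700
β_P = Σ w_i β_i = 0.20×0.3682 + 0.11×1.0984 + 0.17×1.7511 + 0.26×0.4326 + 0.26×0.7700 = 0.8048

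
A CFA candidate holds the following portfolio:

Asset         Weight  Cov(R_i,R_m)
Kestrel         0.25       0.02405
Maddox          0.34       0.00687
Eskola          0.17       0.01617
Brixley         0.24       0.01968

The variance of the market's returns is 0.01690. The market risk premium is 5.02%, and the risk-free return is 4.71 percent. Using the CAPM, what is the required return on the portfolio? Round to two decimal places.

9.41%

β_Kestrel = 0.02405 / 0.01690 = 1.4231
β_Maddox = 0.00687 / 0.01690 = 0.4065
β_Eskola = 0.01617 / 0.01690 = 0.9568
β_Brixley = 0.01968 / 0.01690 = 1.1645
β_P = Σ w_i β_i = 0.25×1.4231 + 0.34×0.4065 + 0.17×0.9568 + 0.24×1.1645 = 0.9361
E(R_P) = R_f + β_P × MRP = 4.71% + 0.9361 × 5.02% = 9.41%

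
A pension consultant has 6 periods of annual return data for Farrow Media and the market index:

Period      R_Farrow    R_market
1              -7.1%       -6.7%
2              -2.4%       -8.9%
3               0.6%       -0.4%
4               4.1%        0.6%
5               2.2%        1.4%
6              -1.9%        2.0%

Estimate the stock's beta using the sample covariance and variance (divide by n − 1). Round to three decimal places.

0.576

Mean R_i = (-7.1 − 2.4 + 0.6 + 4.1 + 2.2 − 1.9) / 6 = -0.7500%
Mean R_m = (-6.7 − 8.9 − 0.4 + 0.6 + 1.4 + 2.0) / 6 = -2.0000%
Σ(R_i − R̄_i)(R_m − R̄_m) = 61.4300  ⇒  Cov = 61.4300 / 5 = 12.2860
Σ(R_m − R̄_m)² = 106.5800  ⇒  Var(R_m) = 106.5800 / 5 = 21.3160
β = Cov / Var(R_m) = 12.2860 / 21.3160 = 0.5764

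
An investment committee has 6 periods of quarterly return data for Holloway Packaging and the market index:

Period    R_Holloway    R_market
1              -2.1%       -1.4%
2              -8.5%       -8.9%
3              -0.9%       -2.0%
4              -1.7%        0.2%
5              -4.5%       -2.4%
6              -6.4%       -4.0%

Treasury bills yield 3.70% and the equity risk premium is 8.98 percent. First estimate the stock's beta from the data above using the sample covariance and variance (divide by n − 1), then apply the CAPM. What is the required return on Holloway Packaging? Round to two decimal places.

11.28%

Mean R_i = (-2.1 − 8.5 − 0.9 − 1.7 − 4.5 − 6.4) / 6 = -4.0167%
Mean R_m = (-1.4 − 8.9 − 2.0 + 0.2 − 2.4 − 4.0) / 6 = -3.0833%
Σ(R_i − R̄_i)(R_m − R̄_m) = 42.1417  ⇒  Cov = 42.1417 / 5 = 8.4283
Σ(R_m − R̄_m)² = 49.9283  ⇒  Var(R_m) = 49.9283 / 5 = 9.9857
β = Cov / Var(R_m) = 8.4283 / 9.9857 = 0.8440
E(R) = R_f + β × MRP = 3.70% + 0.8440 × 8.98% = 11.28%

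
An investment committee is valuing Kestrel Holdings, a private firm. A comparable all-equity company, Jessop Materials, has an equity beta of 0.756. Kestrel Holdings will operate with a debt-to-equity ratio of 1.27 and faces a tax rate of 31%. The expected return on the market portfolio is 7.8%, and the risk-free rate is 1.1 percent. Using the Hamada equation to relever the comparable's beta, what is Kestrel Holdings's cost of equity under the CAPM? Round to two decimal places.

10.60%

β_L = β_U × [1 + (1 − t)(D/E)] = 0.756 × [1 + (1 − 0.31) × 1.27]
    = 0.756 × [1 + 0.69 × 1.27] = 0.756 × 1.8763 = 1.4185
MRP = 7.8% − 1.1% = 6.70%
E(R) = R_f + β_L × MRP = 1.1% + 1.4185 × 6.7% = 10.60%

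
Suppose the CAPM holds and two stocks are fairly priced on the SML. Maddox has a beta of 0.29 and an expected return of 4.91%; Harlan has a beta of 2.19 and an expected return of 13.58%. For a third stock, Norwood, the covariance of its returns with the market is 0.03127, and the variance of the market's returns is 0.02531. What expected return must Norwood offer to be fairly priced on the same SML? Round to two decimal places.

MRP = (13.58% − 4.91%) / (2.19 − 0.29) = 4.5632%
R_f = 4.91% − 0.29 × 4.5632% = 3.5867%
β_Norwood = Cov / Var(R_m) = 0.03127 / 0.02531 = 1.2355
E(R_Norwood) = R_f + β × MRP = 3.5867% + 1.2355 × 4.5632% = 9.22%

9.22%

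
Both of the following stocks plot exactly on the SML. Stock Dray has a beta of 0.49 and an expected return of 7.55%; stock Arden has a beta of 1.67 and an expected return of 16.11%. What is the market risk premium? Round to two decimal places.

7.25%

Both satisfy E(R) = R_f + β·MRP, so the slope of the SML is
MRP = (16.11% − 7.55%) / (1.67 − 0.49) = 8.56% / 1.18 = 7.2542%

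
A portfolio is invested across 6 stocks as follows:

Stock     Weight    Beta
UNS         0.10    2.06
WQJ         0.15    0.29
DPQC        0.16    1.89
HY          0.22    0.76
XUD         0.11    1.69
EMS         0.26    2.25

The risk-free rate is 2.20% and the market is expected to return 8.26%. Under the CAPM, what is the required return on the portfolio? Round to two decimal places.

β_P = Σ w_i β_i = 0.10×2.06 + 0.15×0.29 + 0.16×1.89 + 0.22×0.76 + 0.11×1.69 + 0.26×2.25 = 1.4900
MRP = 8.26% − 2.20% = 6.06%
E(R_P) = R_f + β_P × MRP = 2.20% + 1.4900 × 6.06% = 11.23%

11.23%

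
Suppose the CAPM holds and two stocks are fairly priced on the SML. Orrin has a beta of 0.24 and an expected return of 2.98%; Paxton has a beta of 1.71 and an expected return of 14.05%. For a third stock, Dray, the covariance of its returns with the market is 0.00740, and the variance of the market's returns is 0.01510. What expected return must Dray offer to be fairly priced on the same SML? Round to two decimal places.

MRP = (14.05% − 2.98%) / (1.71 − 0.24) = 7.5306%
R_f = 2.98% − 0.24 × 7.5306% = 1.1727%
β_Dray = Cov / Var(R_m) = 0.00740 / 0.01510 = 0.4901
E(R_Dray) = R_f + β × MRP = 1.1727% + 0.4901 × 7.5306% = 4.86%

4.86%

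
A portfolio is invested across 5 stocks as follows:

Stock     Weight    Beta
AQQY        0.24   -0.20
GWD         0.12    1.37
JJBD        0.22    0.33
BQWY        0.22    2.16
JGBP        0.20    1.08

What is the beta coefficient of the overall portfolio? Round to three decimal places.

β_P = Σ w_i β_i = 0.24×-0.20 + 0.12×1.37 + 0.22×0.33 + 0.22×2.16 + 0.20×1.08 = 0.8802

0.880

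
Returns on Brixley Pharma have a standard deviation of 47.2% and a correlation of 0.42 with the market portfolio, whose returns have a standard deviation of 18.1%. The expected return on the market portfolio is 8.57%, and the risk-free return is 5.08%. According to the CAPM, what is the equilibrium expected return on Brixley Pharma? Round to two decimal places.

β = ρ × σ_i / σ_m = 0.42 × 47.2% / 18.1% = 1.0952
MRP = 8.57% − 5.08% = 3.49%
E(R) = 5.08% + 1.0952 × 3.49% = 8.90%

8.90%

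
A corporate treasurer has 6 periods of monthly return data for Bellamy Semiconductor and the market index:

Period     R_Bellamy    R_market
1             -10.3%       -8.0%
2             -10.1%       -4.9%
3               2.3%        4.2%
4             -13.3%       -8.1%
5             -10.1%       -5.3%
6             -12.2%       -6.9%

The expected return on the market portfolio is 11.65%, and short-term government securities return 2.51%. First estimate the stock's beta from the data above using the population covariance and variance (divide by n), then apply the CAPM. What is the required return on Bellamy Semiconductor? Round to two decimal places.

13.42%

Mean R_i = (-10.3 − 10.1 + 2.3 − 13.3 − 10.1 − 12.2) / 6 = -8.9500%
Mean R_m = (-8.0 − 4.9 + 4.2 − 8.1 − 5.3 − 6.9) / 6 = -4.8333%
Σ(R_i − R̄_i)(R_m − R̄_m) = 127.4400  ⇒  Cov = 127.4400 / 6 = 21.2400
Σ(R_m − R̄_m)² = 106.7933  ⇒  Var(R_m) = 106.7933 / 6 = 17.7989
β = Cov / Var(R_m) = 21.2400 / 17.7989 = 1.1933
MRP = 11.65% − 2.51% = 9.14%
E(R) = R_f + β × MRP = 2.51% + 1.1933 × 9.14% = 13.42%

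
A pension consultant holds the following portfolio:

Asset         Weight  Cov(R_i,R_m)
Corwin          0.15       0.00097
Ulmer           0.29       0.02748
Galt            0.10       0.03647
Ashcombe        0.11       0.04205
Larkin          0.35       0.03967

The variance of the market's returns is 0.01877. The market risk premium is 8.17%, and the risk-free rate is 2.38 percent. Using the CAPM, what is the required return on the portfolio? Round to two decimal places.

β_Corwin = 0.00097 / 0.01877 = 0.0517
β_Ulmer = 0.02748 / 0.01877 = 1.4640
β_Galt = 0.03647 / 0.01877 = 1.9430
β_Ashcombe = 0.04205 / 0.01877 = 2.2403
β_Larkin = 0.03967 / 0.01877 = 2.1135
β_P = Σ w_i β_i = 0.15×0.0517 + 0.29×1.4640 + 0.10×1.9430 + 0.11×2.2403 + 0.35×2.1135 = 1.6128
E(R_P) = R_f + β_P × MRP = 2.38% + 1.6128 × 8.17% = 15.56%

15.56%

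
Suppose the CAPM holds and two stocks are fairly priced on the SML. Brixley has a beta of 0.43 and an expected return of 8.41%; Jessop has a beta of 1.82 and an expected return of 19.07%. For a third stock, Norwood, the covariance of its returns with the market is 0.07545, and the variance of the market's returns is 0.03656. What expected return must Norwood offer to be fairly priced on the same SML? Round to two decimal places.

20.94%

MRP = (19.07% − 8.41%) / (1.82 − 0.43) = 7.6691%
R_f = 8.41% − 0.43 × 7.6691% = 5.1123%
β_Norwood = Cov / Var(R_m) = 0.07545 / 0.03656 = 2.0637
E(R_Norwood) = R_f + β × MRP = 5.1123% + 2.0637 × 7.6691% = 20.94%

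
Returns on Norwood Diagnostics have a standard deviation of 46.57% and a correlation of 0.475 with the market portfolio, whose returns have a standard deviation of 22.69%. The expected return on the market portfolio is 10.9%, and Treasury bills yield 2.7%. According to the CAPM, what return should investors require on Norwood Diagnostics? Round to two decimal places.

10.69%

β = ρ × σ_i / σ_m = 0.475 × 46.57% / 22.69% = 0.9749
MRP = 10.9% − 2.7% = 8.20%
E(R) = 2.7% + 0.9749 × 8.2% = 10.69%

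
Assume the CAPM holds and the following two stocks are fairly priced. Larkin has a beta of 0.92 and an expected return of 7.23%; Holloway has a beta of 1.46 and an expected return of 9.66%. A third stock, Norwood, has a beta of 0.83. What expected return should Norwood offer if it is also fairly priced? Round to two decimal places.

6.83%

MRP (SML slope) = (9.66% − 7.23%) / (1.46 − 0.92) = 2.43% / 0.54 = 4.5000%
R_f (intercept) = 7.23% − 0.92 × 4.5000% = 3.0900%
E(R_Norwood) = R_f + β × MRP = 3.0900% + 0.83 × 4.5000% = 6.83%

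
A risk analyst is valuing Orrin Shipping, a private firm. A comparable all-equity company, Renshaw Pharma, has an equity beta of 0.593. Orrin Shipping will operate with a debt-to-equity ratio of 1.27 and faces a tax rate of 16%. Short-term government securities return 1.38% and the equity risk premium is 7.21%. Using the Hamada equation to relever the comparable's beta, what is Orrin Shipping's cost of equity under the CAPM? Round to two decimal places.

β_L = β_U × [1 + (1 − t)(D/E)] = 0.593 × [1 + (1 − 0.16) × 1.27]
    = 0.593 × [1 + 0.84 × 1.27] = 0.593 × 2.0668 = 1.2256
E(R) = R_f + β_L × MRP = 1.38% + 1.2256 × 7.21% = 10.22%

10.22%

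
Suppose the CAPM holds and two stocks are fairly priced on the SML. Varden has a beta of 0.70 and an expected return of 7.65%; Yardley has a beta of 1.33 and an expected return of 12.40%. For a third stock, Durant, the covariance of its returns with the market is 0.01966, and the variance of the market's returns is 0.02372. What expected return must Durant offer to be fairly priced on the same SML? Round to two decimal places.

8.62%

MRP = (12.40% − 7.65%) / (1.33 − 0.70) = 7.5397%
R_f = 7.65% − 0.70 × 7.5397% = 2.3722%
β_Durant = Cov / Var(R_m) = 0.01966 / 0.02372 = 0.8288
E(R_Durant) = R_f + β × MRP = 2.3722% + 0.8288 × 7.5397% = 8.62%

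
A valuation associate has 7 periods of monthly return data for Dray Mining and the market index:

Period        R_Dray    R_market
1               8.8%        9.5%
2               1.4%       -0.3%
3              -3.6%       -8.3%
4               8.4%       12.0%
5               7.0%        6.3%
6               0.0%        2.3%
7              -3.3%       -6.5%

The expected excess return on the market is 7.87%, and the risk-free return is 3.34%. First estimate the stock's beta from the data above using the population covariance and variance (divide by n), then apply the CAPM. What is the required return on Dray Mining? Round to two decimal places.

Mean R_i = (8.8 + 1.4 − 3.6 + 8.4 + 7.0 + 0.0 − 3.3) / 7 = 2.6714%
Mean R_m = (9.5 − 0.3 − 8.3 + 12.0 + 6.3 + 2.3 − 6.5) / 7 = 2.1429%
Σ(R_i − R̄_i)(R_m − R̄_m) = 239.3386  ⇒  Cov = 239.3386 / 7 = 34.1912
Σ(R_m − R̄_m)² = 358.3171  ⇒  Var(R_m) = 358.3171 / 7 = 51.1882
β = Cov / Var(R_m) = 34.1912 / 51.1882 = 0.6680
E(R) = R_f + β × MRP = 3.34% + 0.6680 × 7.87% = 8.60%

8.60%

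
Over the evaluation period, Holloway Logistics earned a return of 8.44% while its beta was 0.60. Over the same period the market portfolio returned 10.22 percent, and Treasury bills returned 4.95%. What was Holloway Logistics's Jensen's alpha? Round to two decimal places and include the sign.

+0.33%

Market excess return = 10.22% − 4.95% = 5.27%
CAPM benchmark = R_f + β(R_m − R_f) = 4.95% + 0.60 × 5.27% = 8.1120%
α = actual − benchmark = 8.44% − 8.1120% = +0.33%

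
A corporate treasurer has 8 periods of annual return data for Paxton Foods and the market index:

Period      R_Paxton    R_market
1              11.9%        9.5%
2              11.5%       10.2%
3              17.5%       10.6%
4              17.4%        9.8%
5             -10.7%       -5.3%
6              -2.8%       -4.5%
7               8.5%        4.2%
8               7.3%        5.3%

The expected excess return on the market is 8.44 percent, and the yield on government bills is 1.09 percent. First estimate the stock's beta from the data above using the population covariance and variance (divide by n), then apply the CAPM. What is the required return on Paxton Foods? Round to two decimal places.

Mean R_i = (11.9 + 11.5 + 17.5 + 17.4 − 10.7 − 2.8 + 8.5 + 7.3) / 8 = 7.5750%
Mean R_m = (9.5 + 10.2 + 10.6 + 9.8 − 5.3 − 4.5 + 4.2 + 5.3) / 8 = 4.9750%
Σ(R_i − R̄_i)(R_m − R̄_m) = 428.5850  ⇒  Cov = 428.5850 / 8 = 53.5731
Σ(R_m − R̄_m)² = 298.7550  ⇒  Var(R_m) = 298.7550 / 8 = 37.3444
β = Cov / Var(R_m) = 53.5731 / 37.3444 = 1.4346
E(R) = R_f + β × MRP = 1.09% + 1.4346 × 8.44% = 13.20%

13.20%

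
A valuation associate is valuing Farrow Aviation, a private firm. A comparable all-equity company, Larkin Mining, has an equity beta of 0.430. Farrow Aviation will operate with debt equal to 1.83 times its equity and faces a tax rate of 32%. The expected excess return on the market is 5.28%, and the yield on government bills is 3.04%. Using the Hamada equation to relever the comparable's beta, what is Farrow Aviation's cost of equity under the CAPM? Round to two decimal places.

β_L = β_U × [1 + (1 − t)(D/E)] = 0.430 × [1 + (1 − 0.32) × 1.83]
    = 0.430 × [1 + 0.68 × 1.83] = 0.430 × 2.2444 = 0.9651
E(R) = R_f + β_L × MRP = 3.04% + 0.9651 × 5.28% = 8.14%

8.14%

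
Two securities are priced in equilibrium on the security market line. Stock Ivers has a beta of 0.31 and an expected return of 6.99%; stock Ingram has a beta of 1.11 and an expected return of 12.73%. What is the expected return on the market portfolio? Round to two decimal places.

Both satisfy E(R) = R_f + β·MRP, so the slope of the SML is
MRP = (12.73% − 6.99%) / (1.11 − 0.31) = 5.74% / 0.80 = 7.1750%
R_f = E(R_Ivers) − β_Ivers·MRP = 6.99% − 0.31 × 7.1750% = 4.7658%
E(R_m) = R_f + MRP = 4.7658% + 7.1750% = 11.94%

11.94%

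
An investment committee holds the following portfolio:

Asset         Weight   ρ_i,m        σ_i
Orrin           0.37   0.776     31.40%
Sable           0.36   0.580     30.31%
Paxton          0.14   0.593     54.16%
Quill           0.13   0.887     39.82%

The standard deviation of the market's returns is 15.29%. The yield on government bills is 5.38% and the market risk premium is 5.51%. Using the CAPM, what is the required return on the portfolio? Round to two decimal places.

β_Orrin = 0.776 × 31.40% / 15.29% = 1.5936
β_Sable = 0.580 × 30.31% / 15.29% = 1.1498
β_Paxton = 0.593 × 54.16% / 15.29% = 2.1005
β_Quill = 0.887 × 39.82% / 15.29% = 2.3100
β_P = Σ w_i β_i = 0.37×1.5936 + 0.36×1.1498 + 0.14×2.1005 + 0.13×2.3100 = 1.5979
E(R_P) = R_f + β_P × MRP = 5.38% + 1.5979 × 5.51% = 14.18%

14.18%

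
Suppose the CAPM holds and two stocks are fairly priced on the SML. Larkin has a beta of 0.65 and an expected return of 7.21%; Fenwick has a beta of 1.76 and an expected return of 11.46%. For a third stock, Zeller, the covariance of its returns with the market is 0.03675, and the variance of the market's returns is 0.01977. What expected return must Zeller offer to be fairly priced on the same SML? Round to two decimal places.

MRP = (11.46% − 7.21%) / (1.76 − 0.65) = 3.8288%
R_f = 7.21% − 0.65 × 3.8288% = 4.7213%
β_Zeller = Cov / Var(R_m) = 0.03675 / 0.01977 = 1.8589
E(R_Zeller) = R_f + β × MRP = 4.7213% + 1.8589 × 3.8288% = 11.84%

11.84%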